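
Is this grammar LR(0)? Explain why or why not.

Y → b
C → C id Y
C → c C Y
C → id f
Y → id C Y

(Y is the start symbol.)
A grammar is LR(0) if no state in the canonical LR(0) collection has:
  - both a shift item (dot before a terminal) and a complete item (shift-reduce conflict), or
  - two or more complete items (reduce-reduce conflict; the accept item [Y' → Y .] counts as a complete item here).

Augment with Y' → Y and build the canonical LR(0) collection (I0 = CLOSURE({[Y' → . Y]}), then GOTO on every symbol after a dot until no new states appear). It has 14 states:
  I0: { [Y → . b], [Y → . id C Y], [Y' → . Y] }  — shift
  I1: { [Y' → Y .] }  — accept
  I2: { [Y → b .] }  — reduce
  I3: { [C → . C id Y], [C → . c C Y], [C → . id f], [Y → id . C Y] }  — shift
  I4: { [C → C . id Y], [Y → . b], [Y → . id C Y], [Y → id C . Y] }  — shift
  I5: { [C → . C id Y], [C → . c C Y], [C → . id f], [C → c . C Y] }  — shift
  I6: { [C → id . f] }  — shift
  I7: { [C → id f .] }  — reduce
  I8: { [C → C . id Y], [C → c C . Y], [Y → . b], [Y → . id C Y] }  — shift
  I9: { [C → c C Y .] }  — reduce
  I10: { [C → . C id Y], [C → . c C Y], [C → . id f], [C → C id . Y], [Y → . b], [Y → . id C Y], [Y → id . C Y] }  — shift
  I11: { [C → C id Y .] }  — reduce
  I12: { [C → . C id Y], [C → . c C Y], [C → . id f], [C → id . f], [Y → id . C Y] }  — shift
  I13: { [Y → id C Y .] }  — reduce

Every state is either a pure shift/goto state or contains exactly one complete item and nothing to shift — no conflicts. The grammar is LR(0).

Answer: Yes, the grammar is LR(0)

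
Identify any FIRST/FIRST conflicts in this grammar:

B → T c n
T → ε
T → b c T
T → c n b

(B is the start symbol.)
No FIRST/FIRST conflicts.

Productions for T:
  T → ε: FIRST = { ε }
  T → b c T: FIRST = { 'b' }
  T → c n b: FIRST = { 'c' }
B has only one production, so no FIRST/FIRST conflict is possible there.

All alternatives of each non-terminal have pairwise disjoint FIRST sets.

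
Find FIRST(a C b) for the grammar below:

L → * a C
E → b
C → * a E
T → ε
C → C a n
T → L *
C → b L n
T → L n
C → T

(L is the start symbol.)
To compute FIRST(a C b), process the symbols left to right:
Symbol a is a terminal. Add 'a' and stop.
FIRST(a C b) = { 'a' }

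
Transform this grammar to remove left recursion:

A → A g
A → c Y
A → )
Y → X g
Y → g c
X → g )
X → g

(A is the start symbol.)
A is directly left-recursive. The standard transformation for
  A → A α₁ | ... | A α_m | β₁ | ... | β_n
is
  A  → β₁ A' | ... | β_n A'
  A' → α₁ A' | ... | α_m A' | ε

A → c Y becomes A → c Y A'
A → ) becomes A → ) A'
A → A g becomes A' → g A'
Add A' → ε

Productions for other non-terminals are unchanged:
  Y → X g
  Y → g c
  X → g )
  X → g

Resulting grammar:
A → c Y A'
A → ) A'
A' → g A'
A' → ε
Y → X g
Y → g c
X → g )
X → g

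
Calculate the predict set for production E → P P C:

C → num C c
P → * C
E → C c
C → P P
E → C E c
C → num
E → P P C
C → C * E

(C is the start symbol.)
{ '*' }

PREDICT(E → P P C) = (FIRST(RHS) \ {ε}) ∪ (FOLLOW(E) if ε ∈ FIRST(RHS), i.e. RHS ⇒* ε)
FIRST(P) = { '*' }
FIRST(P P C) = { '*' }
ε ∉ FIRST(P P C), so FOLLOW(E) is not added.
PREDICT(E → P P C) = { '*' }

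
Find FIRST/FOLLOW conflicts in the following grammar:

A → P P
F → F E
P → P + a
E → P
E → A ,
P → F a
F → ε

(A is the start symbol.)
Yes. F → F E with FOLLOW(F) on { 'a' }

A FIRST/FOLLOW conflict occurs when a non-terminal N has a nullable alternative N → β (β ⇒* ε) and another alternative N → α with FIRST(α) ∩ FOLLOW(N) ≠ ∅: on such a lookahead the parser cannot decide between expanding α and letting N vanish via β.

Nullable non-terminals: F.
FIRST sets used below: FIRST(F) = { 'a', ε }, FIRST(E) = { 'a' }

F: nullable alternative(s) F → ε; FOLLOW(F) = { 'a' }
  F → F E: FIRST \ {ε} = { 'a' } — overlaps FOLLOW(F) on { 'a' }: CONFLICT
  F → ε: FIRST \ {ε} = { } — this is the only nullable alternative, skip

A, E, P have no nullable alternative, so no FIRST/FOLLOW check is needed there.

So the grammar has 1 FIRST/FOLLOW conflict (marked CONFLICT above).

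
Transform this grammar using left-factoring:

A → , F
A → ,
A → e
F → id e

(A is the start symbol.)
A → , A'
A' → F
A' → ε
A → e
F → id e

Left-factoring transforms A → αβ₁ | αβ₂ into A → αA' and A' → β₁ | β₂
(α is the longest common prefix among the alternatives). Repeat until
no nonterminal has two alternatives with a common prefix.

Round 1: A has alternatives sharing prefix ','. Introduce A': A → , A'
  Add: A' → F
  Add: A' → ε

No remaining common prefixes — done.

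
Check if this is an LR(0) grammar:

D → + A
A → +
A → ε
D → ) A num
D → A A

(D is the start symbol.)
A grammar is LR(0) if no state in the canonical LR(0) collection has:
  - both a shift item (dot before a terminal) and a complete item (shift-reduce conflict), or
  - two or more complete items (reduce-reduce conflict; the accept item [D' → D .] counts as a complete item here).

Augment with D' → D and build the canonical LR(0) collection (I0 = CLOSURE({[D' → . D]}), then GOTO on every symbol after a dot until no new states appear). It has 10 states:
  I0: { [A → . +], [A → .], [D → . ) A num], [D → . + A], [D → . A A], [D' → . D] }  — shift, reduce
  I1: { [A → . +], [A → .], [D → ) . A num] }  — shift, reduce
  I2: { [A → + .], [A → . +], [A → .], [D → + . A] }  — shift, 2 reduces
  I3: { [A → . +], [A → .], [D → A . A] }  — shift, reduce
  I4: { [D' → D .] }  — accept
  I5: { [A → + .] }  — reduce
  I6: { [D → A A .] }  — reduce
  I7: { [D → + A .] }  — reduce
  I8: { [D → ) A . num] }  — shift
  I9: { [D → ) A num .] }  — reduce

Conflict in state I0:
  Shift-reduce conflict between [A → .] and [A → . +]
So the grammar is NOT LR(0).

Answer: No. Shift-reduce conflict between [A → .] and [A → . +]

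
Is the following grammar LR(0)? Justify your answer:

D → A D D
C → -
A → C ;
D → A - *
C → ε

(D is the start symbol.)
A grammar is LR(0) if no state in the canonical LR(0) collection has:
  - both a shift item (dot before a terminal) and a complete item (shift-reduce conflict), or
  - two or more complete items (reduce-reduce conflict; the accept item [D' → D .] counts as a complete item here).

Augment with D' → D and build the canonical LR(0) collection (I0 = CLOSURE({[D' → . D]}), then GOTO on every symbol after a dot until no new states appear). It has 10 states:
  I0: { [A → . C ;], [C → . -], [C → .], [D → . A - *], [D → . A D D], [D' → . D] }  — shift, reduce
  I1: { [C → - .] }  — reduce
  I2: { [A → . C ;], [C → . -], [C → .], [D → . A - *], [D → . A D D], [D → A . - *], [D → A . D D] }  — shift, reduce
  I3: { [A → C . ;] }  — shift
  I4: { [D' → D .] }  — accept
  I5: { [A → C ; .] }  — reduce
  I6: { [C → - .], [D → A - . *] }  — shift, reduce
  I7: { [A → . C ;], [C → . -], [C → .], [D → . A - *], [D → . A D D], [D → A D . D] }  — shift, reduce
  I8: { [D → A D D .] }  — reduce
  I9: { [D → A - * .] }  — reduce

Conflict in state I0:
  Shift-reduce conflict between [C → .] and [C → . -]
So the grammar is NOT LR(0).

Answer: No. Shift-reduce conflict between [C → .] and [C → . -]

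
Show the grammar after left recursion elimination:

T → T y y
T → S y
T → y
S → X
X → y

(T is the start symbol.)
T → S y T'
T → y T'
T' → y y T'
T' → ε
S → X
X → y

T is directly left-recursive. The standard transformation for
  A → A α₁ | ... | A α_m | β₁ | ... | β_n
is
  A  → β₁ A' | ... | β_n A'
  A' → α₁ A' | ... | α_m A' | ε

T → S y becomes T → S y T'
T → y becomes T → y T'
T → T y y becomes T' → y y T'
Add T' → ε

Productions for other non-terminals are unchanged:
  S → X
  X → y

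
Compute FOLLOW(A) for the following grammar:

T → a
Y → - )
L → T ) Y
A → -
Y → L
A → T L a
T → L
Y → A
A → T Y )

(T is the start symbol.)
To compute FOLLOW(A), find every occurrence of A on a right-hand side N → α A β: add FIRST(β) \ {ε}, and if β is empty or nullable also add FOLLOW(N). Iterate to a fixed point.

In Y → A: A is at the end, add FOLLOW(Y)

The FOLLOW sets referred to above (computed the same way, to a fixed point):
  FOLLOW(Y) = { $, ')', '-', 'a' }

Taking the union: FOLLOW(A) = { $, ')', '-', 'a' }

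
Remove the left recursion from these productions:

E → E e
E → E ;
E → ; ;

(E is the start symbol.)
E is directly left-recursive. The standard transformation for
  A → A α₁ | ... | A α_m | β₁ | ... | β_n
is
  A  → β₁ A' | ... | β_n A'
  A' → α₁ A' | ... | α_m A' | ε

E → ; ; becomes E → ; ; E'
E → E e becomes E' → e E'
E → E ; becomes E' → ; E'
Add E' → ε

Resulting grammar:
E → ; ; E'
E' → e E'
E' → ; E'
E' → ε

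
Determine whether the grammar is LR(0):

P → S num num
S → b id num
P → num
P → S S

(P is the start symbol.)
Yes, the grammar is LR(0)

A grammar is LR(0) if no state in the canonical LR(0) collection has:
  - both a shift item (dot before a terminal) and a complete item (shift-reduce conflict), or
  - two or more complete items (reduce-reduce conflict; the accept item [P' → P .] counts as a complete item here).

Augment with P' → P and build the canonical LR(0) collection (I0 = CLOSURE({[P' → . P]}), then GOTO on every symbol after a dot until no new states appear). It has 10 states:
  I0: { [P → . S S], [P → . S num num], [P → . num], [P' → . P], [S → . b id num] }  — shift
  I1: { [P' → P .] }  — accept
  I2: { [P → S . S], [P → S . num num], [S → . b id num] }  — shift
  I3: { [S → b . id num] }  — shift
  I4: { [P → num .] }  — reduce
  I5: { [S → b id . num] }  — shift
  I6: { [S → b id num .] }  — reduce
  I7: { [P → S S .] }  — reduce
  I8: { [P → S num . num] }  — shift
  I9: { [P → S num num .] }  — reduce

Every state is either a pure shift/goto state or contains exactly one complete item and nothing to shift — no conflicts. The grammar is LR(0).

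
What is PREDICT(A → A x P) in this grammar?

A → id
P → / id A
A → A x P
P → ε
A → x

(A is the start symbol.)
{ 'id', 'x' }

PREDICT(A → A x P) = (FIRST(RHS) \ {ε}) ∪ (FOLLOW(A) if ε ∈ FIRST(RHS), i.e. RHS ⇒* ε)
FIRST(A) = { 'id', 'x' }
FIRST(A x P) = { 'id', 'x' }
ε ∉ FIRST(A x P), so FOLLOW(A) is not added.
PREDICT(A → A x P) = { 'id', 'x' }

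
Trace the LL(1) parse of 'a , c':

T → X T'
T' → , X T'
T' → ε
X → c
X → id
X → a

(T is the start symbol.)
LL(1) parsing maintains a stack (initially the start symbol over $) and the input. At each step: if the stack top is a terminal, match it against the current input token; if it is a non-terminal N, replace it with the RHS of M[N, lookahead] (the unique production whose predict set contains the lookahead).

Stack is shown with the top on the left.

Stack     Input    Action
-------------------------
T $       a , c $  output T → X T'
X T' $    a , c $  output X → a
a T' $    a , c $  match 'a'
T' $      , c $    output T' → , X T'
, X T' $  , c $    match ','
X T' $    c $      output X → c
c T' $    c $      match 'c'
T' $      $        output T' → ε
$         $        accept

The string is accepted.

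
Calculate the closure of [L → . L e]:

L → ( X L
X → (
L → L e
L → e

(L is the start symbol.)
Start with: [L → . L e]
  [L → . L e] has the dot before L: add [L → . ( X L], [L → . e]
No further items can be added.

CLOSURE = { [L → . ( X L], [L → . L e], [L → . e] }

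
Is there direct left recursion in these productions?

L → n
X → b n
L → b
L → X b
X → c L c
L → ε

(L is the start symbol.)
L → n: starts with n
X → b n: starts with b
L → b: starts with b
L → X b: starts with X
X → c L c: starts with c
L → ε: starts with ε

No direct left recursion found.

Answer: No direct left recursion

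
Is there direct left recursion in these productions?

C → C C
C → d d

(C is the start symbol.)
Direct left recursion occurs when N → N α for some non-terminal N (the right-hand side begins with the left-hand side itself).

C → C C: LEFT RECURSIVE (starts with C)
C → d d: starts with d

The grammar has direct left recursion on: C.

Answer: Yes, C is left-recursive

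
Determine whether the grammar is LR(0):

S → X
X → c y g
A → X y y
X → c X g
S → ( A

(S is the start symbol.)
Yes, the grammar is LR(0)

A grammar is LR(0) if no state in the canonical LR(0) collection has:
  - both a shift item (dot before a terminal) and a complete item (shift-reduce conflict), or
  - two or more complete items (reduce-reduce conflict; the accept item [S' → S .] counts as a complete item here).

Augment with S' → S and build the canonical LR(0) collection (I0 = CLOSURE({[S' → . S]}), then GOTO on every symbol after a dot until no new states appear). It has 13 states:
  I0: { [S → . ( A], [S → . X], [S' → . S], [X → . c X g], [X → . c y g] }  — shift
  I1: { [A → . X y y], [S → ( . A], [X → . c X g], [X → . c y g] }  — shift
  I2: { [S' → S .] }  — accept
  I3: { [S → X .] }  — reduce
  I4: { [X → . c X g], [X → . c y g], [X → c . X g], [X → c . y g] }  — shift
  I5: { [X → c X . g] }  — shift
  I6: { [X → c y . g] }  — shift
  I7: { [X → c y g .] }  — reduce
  I8: { [X → c X g .] }  — reduce
  I9: { [S → ( A .] }  — reduce
  I10: { [A → X . y y] }  — shift
  I11: { [A → X y . y] }  — shift
  I12: { [A → X y y .] }  — reduce

Every state is either a pure shift/goto state or contains exactly one complete item and nothing to shift — no conflicts. The grammar is LR(0).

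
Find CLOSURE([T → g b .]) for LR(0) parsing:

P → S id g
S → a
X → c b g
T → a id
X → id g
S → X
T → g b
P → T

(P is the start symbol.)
{ [T → g b .] }

Start with: [T → g b .]
The dot is at the end, so nothing is added.

CLOSURE = { [T → g b .] }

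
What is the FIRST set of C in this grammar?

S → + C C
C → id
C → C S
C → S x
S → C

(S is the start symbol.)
To compute FIRST(C), examine every production with C on the left-hand side, reading each right-hand side left to right until a non-nullable symbol is reached.

FIRST sets of the other non-terminals involved (by the same procedure, iterated to a fixed point):
  FIRST(S) = { '+', 'id' }

From C → id:
  - id is a terminal: add 'id' and stop
From C → C S:
  - C is the symbol being defined: contributes nothing new
    C is not nullable, so stop
From C → S x:
  - S is a non-terminal: add FIRST(S) \ {ε} = { '+', 'id' }
    S is not nullable, so stop

Collecting: FIRST(C) = { '+', 'id' }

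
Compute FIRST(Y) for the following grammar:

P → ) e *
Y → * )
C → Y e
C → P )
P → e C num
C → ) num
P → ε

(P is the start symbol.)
From Y → * ):
  - '*' is a terminal: add '*' and stop

Collecting: FIRST(Y) = { '*' }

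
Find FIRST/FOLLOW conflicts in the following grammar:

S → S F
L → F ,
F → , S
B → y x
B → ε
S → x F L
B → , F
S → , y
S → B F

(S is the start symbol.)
Yes. B → ',' F with FOLLOW(B) on { ',' }

A FIRST/FOLLOW conflict occurs when a non-terminal N has a nullable alternative N → β (β ⇒* ε) and another alternative N → α with FIRST(α) ∩ FOLLOW(N) ≠ ∅: on such a lookahead the parser cannot decide between expanding α and letting N vanish via β.

Nullable non-terminals: B.

B: nullable alternative(s) B → ε; FOLLOW(B) = { ',' }
  B → y x: FIRST \ {ε} = { 'y' } — disjoint from FOLLOW(B)
  B → ε: FIRST \ {ε} = { } — this is the only nullable alternative, skip
  B → , F: FIRST \ {ε} = { ',' } — overlaps FOLLOW(B) on { ',' }: CONFLICT

F, L, S have no nullable alternative, so no FIRST/FOLLOW check is needed there.

So the grammar has 1 FIRST/FOLLOW conflict (marked CONFLICT above).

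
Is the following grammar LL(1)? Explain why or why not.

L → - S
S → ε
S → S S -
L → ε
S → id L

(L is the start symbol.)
A grammar is LL(1) if for each non-terminal N with multiple productions, the predict sets of those productions are pairwise disjoint, where PREDICT(N → α) = (FIRST(α) \ {ε}) ∪ (FOLLOW(N) if α ⇒* ε).

Relevant sets:
  FIRST(S) = { '-', 'id', ε }
  FOLLOW(L) = { $, '-', 'id' }
  FOLLOW(S) = { $, '-', 'id' }

For L:
  PREDICT(L → '-' S) = { '-' }
  PREDICT(L → ε) = { $, '-', 'id' }
For S:
  PREDICT(S → ε) = { $, '-', 'id' }
  PREDICT(S → S S '-') = { '-', 'id' }
  PREDICT(S → id L) = { 'id' }

Conflict found: Predict set conflict for L: { '-' }
The grammar is NOT LL(1).

Answer: No. Predict set conflict for L: { '-' }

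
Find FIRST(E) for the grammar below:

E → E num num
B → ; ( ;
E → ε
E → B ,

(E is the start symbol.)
{ ';', 'num', ε }

FIRST sets of the other non-terminals involved (by the same procedure, iterated to a fixed point):
  FIRST(B) = { ';' }

From E → E num num:
  - E is the symbol being defined: contributes nothing new
    E is nullable, so continue to the next symbol
  - num is a terminal: add 'num' and stop
From E → ε:
  - ε-production, so ε ∈ FIRST(E)
From E → B ,:
  - B is a non-terminal: add FIRST(B) \ {ε} = { ';' }
    B is not nullable, so stop

Collecting: FIRST(E) = { ';', 'num', ε }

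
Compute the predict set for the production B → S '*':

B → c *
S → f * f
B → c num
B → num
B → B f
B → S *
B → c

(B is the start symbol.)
PREDICT(B → S '*') = (FIRST(RHS) \ {ε}) ∪ (FOLLOW(B) if ε ∈ FIRST(RHS), i.e. RHS ⇒* ε)
FIRST(S) = { 'f' }
FIRST(S '*') = { 'f' }
ε ∉ FIRST(S '*'), so FOLLOW(B) is not added.
PREDICT(B → S '*') = { 'f' }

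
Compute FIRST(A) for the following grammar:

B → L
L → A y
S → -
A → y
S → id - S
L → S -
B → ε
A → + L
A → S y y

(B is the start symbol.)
FIRST sets of the other non-terminals involved (by the same procedure, iterated to a fixed point):
  FIRST(S) = { '-', 'id' }

From A → y:
  - y is a terminal: add 'y' and stop
From A → + L:
  - '+' is a terminal: add '+' and stop
From A → S y y:
  - S is a non-terminal: add FIRST(S) \ {ε} = { '-', 'id' }
    S is not nullable, so stop

Collecting: FIRST(A) = { '+', '-', 'id', 'y' }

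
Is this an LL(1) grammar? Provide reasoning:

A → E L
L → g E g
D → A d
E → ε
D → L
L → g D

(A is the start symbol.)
No. Predict set conflict for L: { 'g' }

Relevant sets:
  FIRST(A) = { 'g' }
  FIRST(L) = { 'g' }

For L:
  PREDICT(L → g E g) = { 'g' }
  PREDICT(L → g D) = { 'g' }
For D:
  PREDICT(D → A d) = { 'g' }
  PREDICT(D → L) = { 'g' }
A, E have a single production, so nothing to check there.

Conflict found: Predict set conflict for L: { 'g' }
The grammar is NOT LL(1).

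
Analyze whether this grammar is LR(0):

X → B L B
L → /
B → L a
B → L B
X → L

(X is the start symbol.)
No. Shift-reduce conflict between [X → L .] and [B → L . a]

Augment with X' → X and build the canonical LR(0) collection (I0 = CLOSURE({[X' → . X]}), then GOTO on every symbol after a dot until no new states appear). It has 10 states:
  I0: { [B → . L B], [B → . L a], [L → . /], [X → . B L B], [X → . L], [X' → . X] }  — shift
  I1: { [L → / .] }  — reduce
  I2: { [L → . /], [X → B . L B] }  — shift
  I3: { [B → . L B], [B → . L a], [B → L . B], [B → L . a], [L → . /], [X → L .] }  — shift, reduce
  I4: { [X' → X .] }  — accept
  I5: { [B → L B .] }  — reduce
  I6: { [B → . L B], [B → . L a], [B → L . B], [B → L . a], [L → . /] }  — shift
  I7: { [B → L a .] }  — reduce
  I8: { [B → . L B], [B → . L a], [L → . /], [X → B L . B] }  — shift
  I9: { [X → B L B .] }  — reduce

Conflict in state I3:
  Shift-reduce conflict between [X → L .] and [B → L . a]
So the grammar is NOT LR(0).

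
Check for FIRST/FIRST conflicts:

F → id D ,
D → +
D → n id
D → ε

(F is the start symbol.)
No FIRST/FIRST conflicts.

A FIRST/FIRST conflict occurs when two productions N → α and N → β for the same non-terminal have FIRST(α) ∩ FIRST(β) ≠ ∅ (with ε ∈ FIRST of a nullable right-hand side, so two nullable alternatives also conflict).

Productions for D:
  D → +: FIRST = { '+' }
  D → n id: FIRST = { 'n' }
  D → ε: FIRST = { ε }
F has only one production, so no FIRST/FIRST conflict is possible there.

All alternatives of each non-terminal have pairwise disjoint FIRST sets.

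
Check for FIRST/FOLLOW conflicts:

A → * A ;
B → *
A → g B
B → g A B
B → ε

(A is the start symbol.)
Yes. B → '*' with FOLLOW(B) on { '*' }; B → g A B with FOLLOW(B) on { 'g' }

A FIRST/FOLLOW conflict occurs when a non-terminal N has a nullable alternative N → β (β ⇒* ε) and another alternative N → α with FIRST(α) ∩ FOLLOW(N) ≠ ∅: on such a lookahead the parser cannot decide between expanding α and letting N vanish via β.

Nullable non-terminals: B.

B: nullable alternative(s) B → ε; FOLLOW(B) = { $, '*', ';', 'g' }
  B → *: FIRST \ {ε} = { '*' } — overlaps FOLLOW(B) on { '*' }: CONFLICT
  B → g A B: FIRST \ {ε} = { 'g' } — overlaps FOLLOW(B) on { 'g' }: CONFLICT
  B → ε: FIRST \ {ε} = { } — this is the only nullable alternative, skip

A has no nullable alternative, so no FIRST/FOLLOW check is needed there.

So the grammar has 2 FIRST/FOLLOW conflicts (marked CONFLICT above).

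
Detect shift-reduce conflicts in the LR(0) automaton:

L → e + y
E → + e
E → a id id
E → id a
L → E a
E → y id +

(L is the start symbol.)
No shift-reduce conflicts

A shift-reduce conflict occurs when an LR(0) state has both:
  - a complete (reduce) item [A → α .] (dot at the end), and
  - a shift item [B → β . c γ] (dot before a terminal).

Augment with L' → L and build the canonical LR(0) collection (I0 = CLOSURE({[L' → . L]}), then GOTO on every symbol after a dot until no new states appear). It has 17 states:
  I0: { [E → . + e], [E → . a id id], [E → . id a], [E → . y id +], [L → . E a], [L → . e + y], [L' → . L] }  — shift
  I1: { [E → + . e] }  — shift
  I2: { [L → E . a] }  — shift
  I3: { [L' → L .] }  — accept
  I4: { [E → a . id id] }  — shift
  I5: { [L → e . + y] }  — shift
  I6: { [E → id . a] }  — shift
  I7: { [E → y . id +] }  — shift
  I8: { [E → y id . +] }  — shift
  I9: { [E → y id + .] }  — reduce
  I10: { [E → id a .] }  — reduce
  I11: { [L → e + . y] }  — shift
  I12: { [L → e + y .] }  — reduce
  I13: { [E → a id . id] }  — shift
  I14: { [E → a id id .] }  — reduce
  I15: { [L → E a .] }  — reduce
  I16: { [E → + e .] }  — reduce

No state contains both a complete item and a shift item.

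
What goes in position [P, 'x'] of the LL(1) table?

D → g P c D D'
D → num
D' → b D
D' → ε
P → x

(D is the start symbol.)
P → x

To find M[P, 'x'], we find productions for P where 'x' is in the predict set (PREDICT(N → α) = (FIRST(α) \ {ε}) ∪ (FOLLOW(N) if α ⇒* ε)).

P → x: PREDICT = { 'x' }
  'x' is in predict set, so this production goes in M[P, 'x']

M[P, 'x'] = P → x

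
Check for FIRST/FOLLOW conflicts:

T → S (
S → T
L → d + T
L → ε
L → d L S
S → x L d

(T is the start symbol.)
Nullable non-terminals: L.

L: nullable alternative(s) L → ε; FOLLOW(L) = { 'd', 'x' }
  L → d + T: FIRST \ {ε} = { 'd' } — overlaps FOLLOW(L) on { 'd' }: CONFLICT
  L → ε: FIRST \ {ε} = { } — this is the only nullable alternative, skip
  L → d L S: FIRST \ {ε} = { 'd' } — overlaps FOLLOW(L) on { 'd' }: CONFLICT

S, T have no nullable alternative, so no FIRST/FOLLOW check is needed there.

So the grammar has 2 FIRST/FOLLOW conflicts (marked CONFLICT above).

Answer: Yes. L → d '+' T with FOLLOW(L) on { 'd' }; L → d L S with FOLLOW(L) on { 'd' }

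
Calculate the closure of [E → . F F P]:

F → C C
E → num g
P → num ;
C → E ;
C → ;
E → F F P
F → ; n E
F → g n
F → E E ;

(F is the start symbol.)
To compute CLOSURE, for each item [A → α.Bβ] where B is a non-terminal, add [B → .γ] for all productions B → γ; repeat for the newly added items until nothing changes.

Start with: [E → . F F P]
  [E → . F F P] has the dot before F: add [F → . C C], [F → . ; n E], [F → . g n], [F → . E E ;]
  [F → . C C] has the dot before C: add [C → . E ;], [C → . ;]
  [F → . E E ;] has the dot before E: add [E → . num g]
No further items can be added.

CLOSURE = { [C → . ;], [C → . E ;], [E → . F F P], [E → . num g], [F → . ; n E], [F → . C C], [F → . E E ;], [F → . g n] }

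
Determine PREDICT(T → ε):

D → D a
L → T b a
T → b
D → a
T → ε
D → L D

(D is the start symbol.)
PREDICT(T → ε) = (FIRST(RHS) \ {ε}) ∪ (FOLLOW(T) if ε ∈ FIRST(RHS), i.e. RHS ⇒* ε)
The right-hand side is ε (FIRST(ε) = { ε }), so the predict set is FOLLOW(T) = { 'b' }
PREDICT(T → ε) = { 'b' }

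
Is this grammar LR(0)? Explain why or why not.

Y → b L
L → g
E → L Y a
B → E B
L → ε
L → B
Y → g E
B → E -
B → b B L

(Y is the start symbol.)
No. Shift-reduce conflict between [L → .] and [B → . b B L]

A grammar is LR(0) if no state in the canonical LR(0) collection has:
  - both a shift item (dot before a terminal) and a complete item (shift-reduce conflict), or
  - two or more complete items (reduce-reduce conflict; the accept item [Y' → Y .] counts as a complete item here).

Augment with Y' → Y and build the canonical LR(0) collection (I0 = CLOSURE({[Y' → . Y]}), then GOTO on every symbol after a dot until no new states appear). It has 17 states:
  I0: { [Y → . b L], [Y → . g E], [Y' → . Y] }  — shift
  I1: { [Y' → Y .] }  — accept
  I2: { [B → . E -], [B → . E B], [B → . b B L], [E → . L Y a], [L → . B], [L → . g], [L → .], [Y → b . L] }  — shift, reduce
  I3: { [B → . E -], [B → . E B], [B → . b B L], [E → . L Y a], [L → . B], [L → . g], [L → .], [Y → g . E] }  — shift, reduce
  I4: { [L → B .] }  — reduce
  I5: { [B → . E -], [B → . E B], [B → . b B L], [B → E . -], [B → E . B], [E → . L Y a], [L → . B], [L → . g], [L → .], [Y → g E .] }  — shift, 2 reduces
  I6: { [E → L . Y a], [Y → . b L], [Y → . g E] }  — shift
  I7: { [B → . E -], [B → . E B], [B → . b B L], [B → b . B L], [E → . L Y a], [L → . B], [L → . g], [L → .] }  — shift, reduce
  I8: { [L → g .] }  — reduce
  I9: { [B → . E -], [B → . E B], [B → . b B L], [B → b B . L], [E → . L Y a], [L → . B], [L → . g], [L → .], [L → B .] }  — shift, 2 reduces
  I10: { [B → . E -], [B → . E B], [B → . b B L], [B → E . -], [B → E . B], [E → . L Y a], [L → . B], [L → . g], [L → .] }  — shift, reduce
  I11: { [B → E - .] }  — reduce
  I12: { [B → E B .], [L → B .] }  — 2 reduces
  I13: { [B → b B L .], [E → L . Y a], [Y → . b L], [Y → . g E] }  — shift, reduce
  I14: { [E → L Y . a] }  — shift
  I15: { [E → L Y a .] }  — reduce
  I16: { [E → L . Y a], [Y → . b L], [Y → . g E], [Y → b L .] }  — shift, reduce

Conflict in state I2:
  Shift-reduce conflict between [L → .] and [B → . b B L]
So the grammar is NOT LR(0).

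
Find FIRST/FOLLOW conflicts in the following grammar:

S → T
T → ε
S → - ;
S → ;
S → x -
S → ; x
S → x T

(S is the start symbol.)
A FIRST/FOLLOW conflict occurs when a non-terminal N has a nullable alternative N → β (β ⇒* ε) and another alternative N → α with FIRST(α) ∩ FOLLOW(N) ≠ ∅: on such a lookahead the parser cannot decide between expanding α and letting N vanish via β.

Nullable non-terminals: S, T.
FIRST sets used below: FIRST(T) = { ε }

S: nullable alternative(s) S → T; FOLLOW(S) = { $ }
  S → T: FIRST \ {ε} = { } — this is the only nullable alternative, skip
  S → - ;: FIRST \ {ε} = { '-' } — disjoint from FOLLOW(S)
  S → ;: FIRST \ {ε} = { ';' } — disjoint from FOLLOW(S)
  S → x -: FIRST \ {ε} = { 'x' } — disjoint from FOLLOW(S)
  S → ; x: FIRST \ {ε} = { ';' } — disjoint from FOLLOW(S)
  S → x T: FIRST \ {ε} = { 'x' } — disjoint from FOLLOW(S)
T has a nullable alternative but only one production, so nothing to check.

No FIRST/FOLLOW conflicts found.

Answer: No FIRST/FOLLOW conflicts.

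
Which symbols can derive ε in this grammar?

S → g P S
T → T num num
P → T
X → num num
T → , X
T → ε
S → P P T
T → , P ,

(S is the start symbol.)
{ 'P', 'S', 'T' }

A non-terminal is nullable if it can derive ε (the empty string): either it has an ε-production, or it has a production whose right-hand side consists entirely of nullable non-terminals.

ε-productions: T → ε
So T is immediately nullable.
P → T: every symbol on the right is nullable, so P is nullable too.
S → P P T: every symbol on the right is nullable, so S is nullable too.
No further non-terminal can be added: every production for the remaining non-terminals contains a terminal or a non-nullable non-terminal.
Nullable = { 'P', 'S', 'T' }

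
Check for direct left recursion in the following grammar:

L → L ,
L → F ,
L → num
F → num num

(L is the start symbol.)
Yes, L is left-recursive

L → L ,: LEFT RECURSIVE (starts with L)
L → F ,: starts with F
L → num: starts with num
F → num num: starts with num

The grammar has direct left recursion on: L.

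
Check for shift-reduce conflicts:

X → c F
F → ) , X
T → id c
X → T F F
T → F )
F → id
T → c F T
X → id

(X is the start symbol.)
A shift-reduce conflict occurs when an LR(0) state has both:
  - a complete (reduce) item [A → α .] (dot at the end), and
  - a shift item [B → β . c γ] (dot before a terminal).

Augment with X' → X and build the canonical LR(0) collection (I0 = CLOSURE({[X' → . X]}), then GOTO on every symbol after a dot until no new states appear). It has 19 states:
  I0: { [F → . ) , X], [F → . id], [T → . F )], [T → . c F T], [T → . id c], [X → . T F F], [X → . c F], [X → . id], [X' → . X] }  — shift
  I1: { [F → ) . , X] }  — shift
  I2: { [T → F . )] }  — shift
  I3: { [F → . ) , X], [F → . id], [X → T . F F] }  — shift
  I4: { [X' → X .] }  — accept
  I5: { [F → . ) , X], [F → . id], [T → c . F T], [X → c . F] }  — shift
  I6: { [F → id .], [T → id . c], [X → id .] }  — shift, 2 reduces
  I7: { [T → id c .] }  — reduce
  I8: { [F → . ) , X], [F → . id], [T → . F )], [T → . c F T], [T → . id c], [T → c F . T], [X → c F .] }  — shift, reduce
  I9: { [F → id .] }  — reduce
  I10: { [T → c F T .] }  — reduce
  I11: { [F → . ) , X], [F → . id], [T → c . F T] }  — shift
  I12: { [F → id .], [T → id . c] }  — shift, reduce
  I13: { [F → . ) , X], [F → . id], [T → . F )], [T → . c F T], [T → . id c], [T → c F . T] }  — shift
  I14: { [F → . ) , X], [F → . id], [X → T F . F] }  — shift
  I15: { [X → T F F .] }  — reduce
  I16: { [T → F ) .] }  — reduce
  I17: { [F → ) , . X], [F → . ) , X], [F → . id], [T → . F )], [T → . c F T], [T → . id c], [X → . T F F], [X → . c F], [X → . id] }  — shift
  I18: { [F → ) , X .] }  — reduce

I6 contains reduce items [F → id .], [X → id .] and shift item [T → id . c] — shift-reduce conflict.
I8 contains reduce item [X → c F .] and shift items [F → . ) , X], [F → . id], [T → . c F T], [T → . id c] — shift-reduce conflict.
I12 contains reduce item [F → id .] and shift item [T → id . c] — shift-reduce conflict.

Answer: Yes — I6: [F → id .] vs [T → id . c]; I8: [X → c F .] vs [F → . ) , X]; I12: [F → id .] vs [T → id . c]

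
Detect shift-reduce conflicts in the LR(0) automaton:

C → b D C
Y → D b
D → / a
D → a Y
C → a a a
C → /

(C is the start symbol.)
No shift-reduce conflicts

Augment with C' → C and build the canonical LR(0) collection (I0 = CLOSURE({[C' → . C]}), then GOTO on every symbol after a dot until no new states appear). It has 15 states:
  I0: { [C → . /], [C → . a a a], [C → . b D C], [C' → . C] }  — shift
  I1: { [C → / .] }  — reduce
  I2: { [C' → C .] }  — accept
  I3: { [C → a . a a] }  — shift
  I4: { [C → b . D C], [D → . / a], [D → . a Y] }  — shift
  I5: { [D → / . a] }  — shift
  I6: { [C → . /], [C → . a a a], [C → . b D C], [C → b D . C] }  — shift
  I7: { [D → . / a], [D → . a Y], [D → a . Y], [Y → . D b] }  — shift
  I8: { [Y → D . b] }  — shift
  I9: { [D → a Y .] }  — reduce
  I10: { [Y → D b .] }  — reduce
  I11: { [C → b D C .] }  — reduce
  I12: { [D → / a .] }  — reduce
  I13: { [C → a a . a] }  — shift
  I14: { [C → a a a .] }  — reduce

No state contains both a complete item and a shift item.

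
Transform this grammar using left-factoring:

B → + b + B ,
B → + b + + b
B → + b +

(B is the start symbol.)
Left-factoring transforms A → αβ₁ | αβ₂ into A → αA' and A' → β₁ | β₂
(α is the longest common prefix among the alternatives). Repeat until
no nonterminal has two alternatives with a common prefix.

Round 1: B has alternatives sharing prefix '+ b +'. Introduce B': B → + b + B'
  Add: B' → B ,
  Add: B' → + b
  Add: B' → ε

No remaining common prefixes — done.

Resulting grammar:
B → + b + B'
B' → B ,
B' → + b
B' → ε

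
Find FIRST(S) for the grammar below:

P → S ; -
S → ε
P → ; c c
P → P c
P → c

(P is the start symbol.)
From S → ε:
  - ε-production, so ε ∈ FIRST(S)

Collecting: FIRST(S) = { ε }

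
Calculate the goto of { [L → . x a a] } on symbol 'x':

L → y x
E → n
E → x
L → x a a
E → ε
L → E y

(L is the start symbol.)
GOTO(I, 'x') = CLOSURE({ [A → αX.β] : [A → α.Xβ] ∈ I, X = 'x' })

Items with dot before 'x', with the dot advanced:
  [L → . x a a] → [L → x . a a]
Closure adds nothing (no advanced item has the dot before a non-terminal).

GOTO = { [L → x . a a] }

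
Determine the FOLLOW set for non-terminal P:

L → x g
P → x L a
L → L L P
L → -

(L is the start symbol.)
To compute FOLLOW(P), find every occurrence of P on a right-hand side N → α P β: add FIRST(β) \ {ε}, and if β is empty or nullable also add FOLLOW(N). Iterate to a fixed point.

In L → L L P: P is at the end, add FOLLOW(L)

The FOLLOW sets referred to above (computed the same way, to a fixed point):
  FOLLOW(L) = { $, '-', 'a', 'x' }

Taking the union: FOLLOW(P) = { $, '-', 'a', 'x' }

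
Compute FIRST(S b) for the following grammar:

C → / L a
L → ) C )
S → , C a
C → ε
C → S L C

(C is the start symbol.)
FIRST sets of the non-terminals involved (from the grammar, by fixed-point iteration):
  FIRST(S) = { ',' }

To compute FIRST(S b), process the symbols left to right:
Symbol S is a non-terminal. Add FIRST(S) \ {ε} = { ',' }
S is not nullable (ε ∉ FIRST(S)), so stop here.
FIRST(S b) = { ',' }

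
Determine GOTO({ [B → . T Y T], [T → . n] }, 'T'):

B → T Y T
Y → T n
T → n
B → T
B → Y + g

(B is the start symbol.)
GOTO(I, 'T') = CLOSURE({ [A → αX.β] : [A → α.Xβ] ∈ I, X = 'T' })

Items with dot before 'T', with the dot advanced:
  [B → . T Y T] → [B → T . Y T]
Closure of the advanced items:
  [B → T . Y T] has the dot before Y: add [Y → . T n]
  [Y → . T n] has the dot before T: add [T → . n]

GOTO = { [B → T . Y T], [T → . n], [Y → . T n] }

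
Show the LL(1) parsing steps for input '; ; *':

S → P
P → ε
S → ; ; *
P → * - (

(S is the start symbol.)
Stack is shown with the top on the left.

Stack    Input    Action
------------------------
S $      ; ; * $  output S → ; ; *
; ; * $  ; ; * $  match ';'
; * $    ; * $    match ';'
* $      * $      match '*'
$        $        accept

The string is accepted.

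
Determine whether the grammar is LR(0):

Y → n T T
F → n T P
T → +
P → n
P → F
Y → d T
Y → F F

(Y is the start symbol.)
No. Shift-reduce conflict between [P → n .] and [T → . +]

A grammar is LR(0) if no state in the canonical LR(0) collection has:
  - both a shift item (dot before a terminal) and a complete item (shift-reduce conflict), or
  - two or more complete items (reduce-reduce conflict; the accept item [Y' → Y .] counts as a complete item here).

Augment with Y' → Y and build the canonical LR(0) collection (I0 = CLOSURE({[Y' → . Y]}), then GOTO on every symbol after a dot until no new states appear). It has 15 states:
  I0: { [F → . n T P], [Y → . F F], [Y → . d T], [Y → . n T T], [Y' → . Y] }  — shift
  I1: { [F → . n T P], [Y → F . F] }  — shift
  I2: { [Y' → Y .] }  — accept
  I3: { [T → . +], [Y → d . T] }  — shift
  I4: { [F → n . T P], [T → . +], [Y → n . T T] }  — shift
  I5: { [T → + .] }  — reduce
  I6: { [F → . n T P], [F → n T . P], [P → . F], [P → . n], [T → . +], [Y → n T . T] }  — shift
  I7: { [P → F .] }  — reduce
  I8: { [F → n T P .] }  — reduce
  I9: { [Y → n T T .] }  — reduce
  I10: { [F → n . T P], [P → n .], [T → . +] }  — shift, reduce
  I11: { [F → . n T P], [F → n T . P], [P → . F], [P → . n] }  — shift
  I12: { [Y → d T .] }  — reduce
  I13: { [Y → F F .] }  — reduce
  I14: { [F → n . T P], [T → . +] }  — shift

Conflict in state I10:
  Shift-reduce conflict between [P → n .] and [T → . +]
So the grammar is NOT LR(0).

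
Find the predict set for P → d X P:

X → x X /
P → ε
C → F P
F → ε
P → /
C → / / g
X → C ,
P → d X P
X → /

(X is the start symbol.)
PREDICT(P → d X P) = (FIRST(RHS) \ {ε}) ∪ (FOLLOW(P) if ε ∈ FIRST(RHS), i.e. RHS ⇒* ε)
FIRST(d X P) = { 'd' }
ε ∉ FIRST(d X P), so FOLLOW(P) is not added.
PREDICT(P → d X P) = { 'd' }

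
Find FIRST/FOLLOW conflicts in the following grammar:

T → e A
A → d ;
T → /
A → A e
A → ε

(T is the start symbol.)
Yes. A → A e with FOLLOW(A) on { 'e' }

Nullable non-terminals: A.
FIRST sets used below: FIRST(A) = { 'd', 'e', ε }

A: nullable alternative(s) A → ε; FOLLOW(A) = { $, 'e' }
  A → d ;: FIRST \ {ε} = { 'd' } — disjoint from FOLLOW(A)
  A → A e: FIRST \ {ε} = { 'd', 'e' } — overlaps FOLLOW(A) on { 'e' }: CONFLICT
  A → ε: FIRST \ {ε} = { } — this is the only nullable alternative, skip

T has no nullable alternative, so no FIRST/FOLLOW check is needed there.

So the grammar has 1 FIRST/FOLLOW conflict (marked CONFLICT above).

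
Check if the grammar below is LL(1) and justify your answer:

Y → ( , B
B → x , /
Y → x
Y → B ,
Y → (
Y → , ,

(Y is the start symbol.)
Relevant sets:
  FIRST(B) = { 'x' }

For Y:
  PREDICT(Y → '(' ',' B) = { '(' }
  PREDICT(Y → x) = { 'x' }
  PREDICT(Y → B ',') = { 'x' }
  PREDICT(Y → '(') = { '(' }
  PREDICT(Y → ',' ',') = { ',' }
B has a single production, so nothing to check there.

Conflict found: Predict set conflict for Y: { '(' }
The grammar is NOT LL(1).

Answer: No. Predict set conflict for Y: { '(' }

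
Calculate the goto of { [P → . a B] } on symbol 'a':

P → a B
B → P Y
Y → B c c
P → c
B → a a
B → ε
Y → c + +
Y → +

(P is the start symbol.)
{ [B → . P Y], [B → . a a], [B → .], [P → . a B], [P → . c], [P → a . B] }

GOTO(I, 'a') = CLOSURE({ [A → αX.β] : [A → α.Xβ] ∈ I, X = 'a' })

Items with dot before 'a', with the dot advanced:
  [P → . a B] → [P → a . B]
Closure of the advanced items:
  [P → a . B] has the dot before B: add [B → . P Y], [B → . a a], [B → .]
  [B → . P Y] has the dot before P: add [P → . a B], [P → . c]

GOTO = { [B → . P Y], [B → . a a], [B → .], [P → . a B], [P → . c], [P → a . B] }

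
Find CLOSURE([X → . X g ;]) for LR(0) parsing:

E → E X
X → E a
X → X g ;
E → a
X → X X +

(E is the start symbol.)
To compute CLOSURE, for each item [A → α.Bβ] where B is a non-terminal, add [B → .γ] for all productions B → γ; repeat for the newly added items until nothing changes.

Start with: [X → . X g ;]
  [X → . X g ;] has the dot before X: add [X → . E a], [X → . X X +]
  [X → . E a] has the dot before E: add [E → . E X], [E → . a]
No further items can be added.

CLOSURE = { [E → . E X], [E → . a], [X → . E a], [X → . X X +], [X → . X g ;] }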